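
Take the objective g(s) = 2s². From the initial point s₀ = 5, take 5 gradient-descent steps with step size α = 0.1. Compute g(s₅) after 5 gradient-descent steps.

g′(s) = 4s
Step 1: g′(5) = 20; s₁ = 5 − 0.1·20 = 3
Step 2: g′(3) = 12; s₂ = 3 − 0.1·12 = 1.8
Step 3: g′(1.8) = 7.2; s₃ = 1.8 − 0.1·7.2 = 1.08
Step 4: g′(1.08) = 4.32; s₄ = 1.08 − 0.1·4.32 = 0.648
Step 5: g′(0.648) = 2.592; s₅ = 0.648 − 0.1·2.592 = 0.3888
g(0.3888) = 0.30233088

0.30233088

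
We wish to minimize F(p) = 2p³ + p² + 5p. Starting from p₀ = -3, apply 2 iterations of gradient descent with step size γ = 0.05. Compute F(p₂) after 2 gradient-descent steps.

F′(p) = 6p² + 2p + 5
p₁ = -3 − 0.05·53 = -5.65
p₂ = -5.65 − 0.05·185.235 = -14.91175
F(-14.91175) = -6483.76051296946875

-6483.76051296946875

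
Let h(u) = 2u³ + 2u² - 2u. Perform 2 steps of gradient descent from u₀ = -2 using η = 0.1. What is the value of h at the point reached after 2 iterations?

-1180.234673152

h′(u) = 6u² + 4u - 2
u₁ = -2 − 0.1·14 = -3.4
u₂ = -3.4 − 0.1·53.76 = -8.776
h(-8.776) = -1180.234673152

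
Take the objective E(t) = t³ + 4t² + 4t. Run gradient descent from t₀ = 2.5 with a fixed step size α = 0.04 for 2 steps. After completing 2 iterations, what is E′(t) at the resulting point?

6.692634380592

E′(t) = 3t² + 8t + 4
Step 1: E′(2.5) = 42.75; t₁ = 2.5 − 0.04·42.75 = 0.79
Step 2: E′(0.79) = 12.1923; t₂ = 0.79 − 0.04·12.1923 = 0.302308
E′(t) at (0.302308) = 6.692634380592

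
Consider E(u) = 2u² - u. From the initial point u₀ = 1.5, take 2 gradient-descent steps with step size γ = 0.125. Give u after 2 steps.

0.5625

E′(u) = 4u - 1
u₁ = 1.5 − 0.125·5 = 0.875
u₂ = 0.875 − 0.125·2.5 = 0.5625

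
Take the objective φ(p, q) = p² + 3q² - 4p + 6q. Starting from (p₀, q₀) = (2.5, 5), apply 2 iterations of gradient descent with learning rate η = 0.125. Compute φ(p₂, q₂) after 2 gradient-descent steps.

-6.4990234375

∇φ = (2p - 4, 6q + 6)
(p₁, q₁) = (2.5, 5) − 0.125·(1, 36) = (2.375, 0.5)
(p₂, q₂) = (2.375, 0.5) − 0.125·(0.75, 9) = (2.28125, -0.625)
φ(2.28125, -0.625) = -6.4990234375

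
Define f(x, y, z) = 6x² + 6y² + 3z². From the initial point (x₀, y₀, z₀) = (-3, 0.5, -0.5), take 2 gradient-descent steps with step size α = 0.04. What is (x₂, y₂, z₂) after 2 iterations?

(-0.8112, 0.1352, -0.2888)

∇f = (12x, 12y, 6z)
Step 1: at (-3, 0.5, -0.5), ∇f = (-36, 6, -3) → (-3, 0.5, -0.5) − 0.04·(-36, 6, -3) = (-1.56, 0.26, -0.38)
Step 2: at (-1.56, 0.26, -0.38), ∇f = (-18.72, 3.12, -2.28) → (-1.56, 0.26, -0.38) − 0.04·(-18.72, 3.12, -2.28) = (-0.8112, 0.1352, -0.2888)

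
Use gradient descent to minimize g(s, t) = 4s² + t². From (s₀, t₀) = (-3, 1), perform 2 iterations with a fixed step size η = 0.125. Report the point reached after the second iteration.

(0, 0.5625)

∇g = (8s, 2t)
(s₁, t₁) = (-3, 1) − 0.125·(-24, 2) = (0, 0.75)
(s₂, t₂) = (0, 0.75) − 0.125·(0, 1.5) = (0, 0.5625)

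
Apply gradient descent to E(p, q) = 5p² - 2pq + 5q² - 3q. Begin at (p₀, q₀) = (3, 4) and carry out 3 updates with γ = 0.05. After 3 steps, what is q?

1.052

∇E = (10p - 2q, -2p + 10q - 3)
Step 1: at (3, 4), ∇E = (22, 31) → (3, 4) − 0.05·(22, 31) = (1.9, 2.45)
Step 2: at (1.9, 2.45), ∇E = (14.1, 17.7) → (1.9, 2.45) − 0.05·(14.1, 17.7) = (1.195, 1.565)
Step 3: at (1.195, 1.565), ∇E = (8.82, 10.26) → (1.195, 1.565) − 0.05·(8.82, 10.26) = (0.754, 1.052)
q = 1.052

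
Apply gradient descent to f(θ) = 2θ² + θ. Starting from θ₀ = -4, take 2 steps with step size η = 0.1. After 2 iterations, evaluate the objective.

3.52

f′(θ) = 4θ + 1
θ₁ = -4 − 0.1·(-15) = -2.5
θ₂ = -2.5 − 0.1·(-9) = -1.6
f(-1.6) = 3.52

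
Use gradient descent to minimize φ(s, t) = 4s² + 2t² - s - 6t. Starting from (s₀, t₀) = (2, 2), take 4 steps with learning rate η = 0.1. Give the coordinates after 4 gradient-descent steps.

∇φ = (8s - 1, 4t - 6)
(s₁, t₁) = (2, 2) − 0.1·(15, 2) = (0.5, 1.8)
(s₂, t₂) = (0.5, 1.8) − 0.1·(3, 1.2) = (0.2, 1.68)
(s₃, t₃) = (0.2, 1.68) − 0.1·(0.6, 0.72) = (0.14, 1.608)
(s₄, t₄) = (0.14, 1.608) − 0.1·(0.12, 0.432) = (0.128, 1.5648)

(0.128, 1.5648)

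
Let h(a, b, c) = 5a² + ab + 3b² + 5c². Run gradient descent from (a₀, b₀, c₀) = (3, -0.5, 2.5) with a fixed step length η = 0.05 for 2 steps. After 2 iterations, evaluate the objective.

∇h = (10a + b, a + 6b, 10c)
Step 1: at (3, -0.5, 2.5), ∇h = (29.5, 0, 25) → (3, -0.5, 2.5) − 0.05·(29.5, 0, 25) = (1.525, -0.5, 1.25)
Step 2: at (1.525, -0.5, 1.25), ∇h = (14.75, -1.475, 12.5) → (1.525, -0.5, 1.25) − 0.05·(14.75, -1.475, 12.5) = (0.7875, -0.42625, 0.625)
h(0.7875, -0.42625, 0.625) = 5.2633015625

5.2633015625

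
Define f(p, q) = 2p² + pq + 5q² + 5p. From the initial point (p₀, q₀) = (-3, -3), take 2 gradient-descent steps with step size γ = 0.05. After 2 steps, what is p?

∇f = (4p + q + 5, p + 10q)
Step 1: at (-3, -3), ∇f = (-10, -33) → (-3, -3) − 0.05·(-10, -33) = (-2.5, -1.35)
Step 2: at (-2.5, -1.35), ∇f = (-6.35, -16) → (-2.5, -1.35) − 0.05·(-6.35, -16) = (-2.1825, -0.55)
p = -2.1825

-2.1825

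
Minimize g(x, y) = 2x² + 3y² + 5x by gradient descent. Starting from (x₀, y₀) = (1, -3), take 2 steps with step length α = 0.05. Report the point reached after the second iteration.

(0.19, -1.47)

∇g = (4x + 5, 6y)
Step 1: at (1, -3), ∇g = (9, -18) → (1, -3) − 0.05·(9, -18) = (0.55, -2.1)
Step 2: at (0.55, -2.1), ∇g = (7.2, -12.6) → (0.55, -2.1) − 0.05·(7.2, -12.6) = (0.19, -1.47)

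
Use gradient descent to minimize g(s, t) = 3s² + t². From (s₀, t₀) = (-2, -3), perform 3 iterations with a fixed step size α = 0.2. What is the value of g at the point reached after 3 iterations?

0.420672

∇g = (6s, 2t)
(s₁, t₁) = (-2, -3) − 0.2·(-12, -6) = (0.4, -1.8)
(s₂, t₂) = (0.4, -1.8) − 0.2·(2.4, -3.6) = (-0.08, -1.08)
(s₃, t₃) = (-0.08, -1.08) − 0.2·(-0.48, -2.16) = (0.016, -0.648)
g(0.016, -0.648) = 0.420672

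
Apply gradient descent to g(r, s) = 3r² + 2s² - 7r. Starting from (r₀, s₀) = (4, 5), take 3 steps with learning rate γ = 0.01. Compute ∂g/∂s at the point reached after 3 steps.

17.69472

∇g = (6r - 7, 4s)
Step 1: at (4, 5), ∇g = (17, 20) → (4, 5) − 0.01·(17, 20) = (3.83, 4.8)
Step 2: at (3.83, 4.8), ∇g = (15.98, 19.2) → (3.83, 4.8) − 0.01·(15.98, 19.2) = (3.6702, 4.608)
Step 3: at (3.6702, 4.608), ∇g = (15.0212, 18.432) → (3.6702, 4.608) − 0.01·(15.0212, 18.432) = (3.519988, 4.42368)
∂g/∂s at (3.519988, 4.42368) = 17.69472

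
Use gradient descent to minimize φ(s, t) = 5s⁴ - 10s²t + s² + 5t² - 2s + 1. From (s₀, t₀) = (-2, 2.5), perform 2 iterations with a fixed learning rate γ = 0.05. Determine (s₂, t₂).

∇φ = (20s³ - 20st + 2s - 2, -10s² + 10t)
(s₁, t₁) = (-2, 2.5) − 0.05·(-66, -15) = (1.3, 3.25)
(s₂, t₂) = (1.3, 3.25) − 0.05·(-39.96, 15.6) = (3.298, 2.47)

(3.298, 2.47)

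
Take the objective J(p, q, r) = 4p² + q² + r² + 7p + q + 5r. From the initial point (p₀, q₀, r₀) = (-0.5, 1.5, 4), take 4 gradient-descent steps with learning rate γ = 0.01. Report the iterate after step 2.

∇J = (8p + 7, 2q + 1, 2r + 5)
Step 1: at (-0.5, 1.5, 4), ∇J = (3, 4, 13) → (-0.5, 1.5, 4) − 0.01·(3, 4, 13) = (-0.53, 1.46, 3.87)
Step 2: at (-0.53, 1.46, 3.87), ∇J = (2.76, 3.92, 12.74) → (-0.53, 1.46, 3.87) − 0.01·(2.76, 3.92, 12.74) = (-0.5576, 1.4208, 3.7426)

(-0.5576, 1.4208, 3.7426)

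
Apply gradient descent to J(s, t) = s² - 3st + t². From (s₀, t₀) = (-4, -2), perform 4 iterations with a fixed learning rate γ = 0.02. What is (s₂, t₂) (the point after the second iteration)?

∇J = (2s - 3t, -3s + 2t)
(s₁, t₁) = (-4, -2) − 0.02·(-2, 8) = (-3.96, -2.16)
(s₂, t₂) = (-3.96, -2.16) − 0.02·(-1.44, 7.56) = (-3.9312, -2.3112)

(-3.9312, -2.3112)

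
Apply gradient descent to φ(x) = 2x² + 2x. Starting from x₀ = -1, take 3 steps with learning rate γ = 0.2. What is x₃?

-0.504

φ′(x) = 4x + 2
x₁ = -1 − 0.2·(-2) = -0.6
x₂ = -0.6 − 0.2·(-0.4) = -0.52
x₃ = -0.52 − 0.2·(-0.08) = -0.504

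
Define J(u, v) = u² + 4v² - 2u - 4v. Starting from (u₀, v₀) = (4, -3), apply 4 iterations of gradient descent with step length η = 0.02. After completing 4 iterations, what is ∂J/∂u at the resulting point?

5.09607936

∇J = (2u - 2, 8v - 4)
Step 1: at (4, -3), ∇J = (6, -28) → (4, -3) − 0.02·(6, -28) = (3.88, -2.44)
Step 2: at (3.88, -2.44), ∇J = (5.76, -23.52) → (3.88, -2.44) − 0.02·(5.76, -23.52) = (3.7648, -1.9696)
Step 3: at (3.7648, -1.9696), ∇J = (5.5296, -19.7568) → (3.7648, -1.9696) − 0.02·(5.5296, -19.7568) = (3.654208, -1.574464)
Step 4: at (3.654208, -1.574464), ∇J = (5.308416, -16.595712) → (3.654208, -1.574464) − 0.02·(5.308416, -16.595712) = (3.54803968, -1.24254976)
∂J/∂u at (3.54803968, -1.24254976) = 5.09607936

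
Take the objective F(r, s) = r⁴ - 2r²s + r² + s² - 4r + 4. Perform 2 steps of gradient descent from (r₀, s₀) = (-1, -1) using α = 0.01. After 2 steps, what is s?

∇F = (4r³ - 4rs + 2r - 4, -2r² + 2s)
Step 1: at (-1, -1), ∇F = (-14, -4) → (-1, -1) − 0.01·(-14, -4) = (-0.86, -0.96)
Step 2: at (-0.86, -0.96), ∇F = (-11.566624, -3.3992) → (-0.86, -0.96) − 0.01·(-11.566624, -3.3992) = (-0.74433376, -0.926008)
s = -0.926008

-0.926008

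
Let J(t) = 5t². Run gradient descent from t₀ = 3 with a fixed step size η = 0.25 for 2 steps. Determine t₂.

J′(t) = 10t
t₁ = 3 − 0.25·30 = -4.5
t₂ = -4.5 − 0.25·(-45) = 6.75

6.75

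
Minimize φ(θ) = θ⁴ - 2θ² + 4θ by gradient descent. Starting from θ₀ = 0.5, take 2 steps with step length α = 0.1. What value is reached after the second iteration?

φ′(θ) = 4θ³ - 4θ + 4
θ₁ = 0.5 − 0.1·2.5 = 0.25
θ₂ = 0.25 − 0.1·3.0625 = -0.05625

-0.05625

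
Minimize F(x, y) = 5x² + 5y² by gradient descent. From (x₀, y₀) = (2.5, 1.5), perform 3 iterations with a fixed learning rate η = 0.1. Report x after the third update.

∇F = (10x, 10y)
Step 1: at (2.5, 1.5), ∇F = (25, 15) → (2.5, 1.5) − 0.1·(25, 15) = (0, 0)
Step 2: at (0, 0), ∇F = (0, 0) → (0, 0) − 0.1·(0, 0) = (0, 0)
Step 3: at (0, 0), ∇F = (0, 0) → (0, 0) − 0.1·(0, 0) = (0, 0)
x = 0

0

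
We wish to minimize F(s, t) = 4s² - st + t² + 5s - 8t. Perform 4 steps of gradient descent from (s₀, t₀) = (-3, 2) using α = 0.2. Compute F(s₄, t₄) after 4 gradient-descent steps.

∇F = (8s - t + 5, -s + 2t - 8)
Step 1: at (-3, 2), ∇F = (-21, -1) → (-3, 2) − 0.2·(-21, -1) = (1.2, 2.2)
Step 2: at (1.2, 2.2), ∇F = (12.4, -4.8) → (1.2, 2.2) − 0.2·(12.4, -4.8) = (-1.28, 3.16)
Step 3: at (-1.28, 3.16), ∇F = (-8.4, -0.4) → (-1.28, 3.16) − 0.2·(-8.4, -0.4) = (0.4, 3.24)
Step 4: at (0.4, 3.24), ∇F = (4.96, -1.92) → (0.4, 3.24) − 0.2·(4.96, -1.92) = (-0.592, 3.624)
F(-0.592, 3.624) = -15.27136

-15.27136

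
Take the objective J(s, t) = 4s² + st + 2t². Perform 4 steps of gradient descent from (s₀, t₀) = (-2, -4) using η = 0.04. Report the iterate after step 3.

∇J = (8s + t, s + 4t)
(s₁, t₁) = (-2, -4) − 0.04·(-20, -18) = (-1.2, -3.28)
(s₂, t₂) = (-1.2, -3.28) − 0.04·(-12.88, -14.32) = (-0.6848, -2.7072)
(s₃, t₃) = (-0.6848, -2.7072) − 0.04·(-8.1856, -11.5136) = (-0.357376, -2.246656)

(-0.357376, -2.246656)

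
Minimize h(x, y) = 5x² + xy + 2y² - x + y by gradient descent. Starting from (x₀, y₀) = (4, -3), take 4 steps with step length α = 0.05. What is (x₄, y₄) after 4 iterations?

(0.54953125, -1.6407625)

∇h = (10x + y - 1, x + 4y + 1)
(x₁, y₁) = (4, -3) − 0.05·(36, -7) = (2.2, -2.65)
(x₂, y₂) = (2.2, -2.65) − 0.05·(18.35, -7.4) = (1.2825, -2.28)
(x₃, y₃) = (1.2825, -2.28) − 0.05·(9.545, -6.8375) = (0.80525, -1.938125)
(x₄, y₄) = (0.80525, -1.938125) − 0.05·(5.114375, -5.94725) = (0.54953125, -1.6407625)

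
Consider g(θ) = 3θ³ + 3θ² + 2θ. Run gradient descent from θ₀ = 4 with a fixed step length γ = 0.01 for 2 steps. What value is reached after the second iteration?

g′(θ) = 9θ² + 6θ + 2
θ₁ = 4 − 0.01·170 = 2.3
θ₂ = 2.3 − 0.01·63.41 = 1.6659

1.6659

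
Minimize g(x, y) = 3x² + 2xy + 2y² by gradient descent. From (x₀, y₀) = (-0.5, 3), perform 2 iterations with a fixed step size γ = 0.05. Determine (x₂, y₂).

∇g = (6x + 2y, 2x + 4y)
(x₁, y₁) = (-0.5, 3) − 0.05·(3, 11) = (-0.65, 2.45)
(x₂, y₂) = (-0.65, 2.45) − 0.05·(1, 8.5) = (-0.7, 2.025)

(-0.7, 2.025)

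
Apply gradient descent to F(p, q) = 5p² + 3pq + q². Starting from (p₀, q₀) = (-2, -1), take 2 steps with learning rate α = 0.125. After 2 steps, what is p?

-0.21875

∇F = (10p + 3q, 3p + 2q)
Step 1: at (-2, -1), ∇F = (-23, -8) → (-2, -1) − 0.125·(-23, -8) = (0.875, 0)
Step 2: at (0.875, 0), ∇F = (8.75, 2.625) → (0.875, 0) − 0.125·(8.75, 2.625) = (-0.21875, -0.328125)
p = -0.21875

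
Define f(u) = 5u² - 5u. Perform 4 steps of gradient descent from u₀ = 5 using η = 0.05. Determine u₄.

f′(u) = 10u - 5
Step 1: f′(5) = 45; u₁ = 5 − 0.05·45 = 2.75
Step 2: f′(2.75) = 22.5; u₂ = 2.75 − 0.05·22.5 = 1.625
Step 3: f′(1.625) = 11.25; u₃ = 1.625 − 0.05·11.25 = 1.0625
Step 4: f′(1.0625) = 5.625; u₄ = 1.0625 − 0.05·5.625 = 0.78125

0.78125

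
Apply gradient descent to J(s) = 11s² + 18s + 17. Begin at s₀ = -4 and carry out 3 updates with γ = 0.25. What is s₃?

J′(s) = 22s + 18
s₁ = -4 − 0.25·(-70) = 13.5
s₂ = 13.5 − 0.25·315 = -65.25
s₃ = -65.25 − 0.25·(-1417.5) = 289.125

289.125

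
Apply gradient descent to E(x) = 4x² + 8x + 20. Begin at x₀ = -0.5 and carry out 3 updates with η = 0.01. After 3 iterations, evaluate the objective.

16.606355001344

E′(x) = 8x + 8
Step 1: E′(-0.5) = 4; x₁ = -0.5 − 0.01·4 = -0.54
Step 2: E′(-0.54) = 3.68; x₂ = -0.54 − 0.01·3.68 = -0.5768
Step 3: E′(-0.5768) = 3.3856; x₃ = -0.5768 − 0.01·3.3856 = -0.610656
E(-0.610656) = 16.606355001344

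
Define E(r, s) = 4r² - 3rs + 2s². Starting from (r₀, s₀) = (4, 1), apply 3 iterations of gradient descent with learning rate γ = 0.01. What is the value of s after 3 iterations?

1.205544

∇E = (8r - 3s, -3r + 4s)
(r₁, s₁) = (4, 1) − 0.01·(29, -8) = (3.71, 1.08)
(r₂, s₂) = (3.71, 1.08) − 0.01·(26.44, -6.81) = (3.4456, 1.1481)
(r₃, s₃) = (3.4456, 1.1481) − 0.01·(24.1205, -5.7444) = (3.204395, 1.205544)
s = 1.205544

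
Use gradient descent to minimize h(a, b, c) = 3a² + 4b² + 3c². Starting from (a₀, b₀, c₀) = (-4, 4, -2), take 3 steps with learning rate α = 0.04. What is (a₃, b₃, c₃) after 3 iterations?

(-1.755904, 1.257728, -0.877952)

∇h = (6a, 8b, 6c)
Step 1: at (-4, 4, -2), ∇h = (-24, 32, -12) → (-4, 4, -2) − 0.04·(-24, 32, -12) = (-3.04, 2.72, -1.52)
Step 2: at (-3.04, 2.72, -1.52), ∇h = (-18.24, 21.76, -9.12) → (-3.04, 2.72, -1.52) − 0.04·(-18.24, 21.76, -9.12) = (-2.3104, 1.8496, -1.1552)
Step 3: at (-2.3104, 1.8496, -1.1552), ∇h = (-13.8624, 14.7968, -6.9312) → (-2.3104, 1.8496, -1.1552) − 0.04·(-13.8624, 14.7968, -6.9312) = (-1.755904, 1.257728, -0.877952)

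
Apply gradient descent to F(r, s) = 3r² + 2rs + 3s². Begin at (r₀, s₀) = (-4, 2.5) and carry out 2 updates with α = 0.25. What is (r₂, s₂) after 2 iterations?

(-0.75, -0.75)

∇F = (6r + 2s, 2r + 6s)
(r₁, s₁) = (-4, 2.5) − 0.25·(-19, 7) = (0.75, 0.75)
(r₂, s₂) = (0.75, 0.75) − 0.25·(6, 6) = (-0.75, -0.75)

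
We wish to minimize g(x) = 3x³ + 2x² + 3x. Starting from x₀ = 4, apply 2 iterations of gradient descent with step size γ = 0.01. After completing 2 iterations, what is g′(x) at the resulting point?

37.197063207369

g′(x) = 9x² + 4x + 3
x₁ = 4 − 0.01·163 = 2.37
x₂ = 2.37 − 0.01·63.0321 = 1.739679
g′(x) at (1.739679) = 37.197063207369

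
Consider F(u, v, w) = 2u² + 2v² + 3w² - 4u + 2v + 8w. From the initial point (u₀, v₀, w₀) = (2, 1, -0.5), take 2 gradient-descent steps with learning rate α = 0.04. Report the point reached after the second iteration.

(1.7056, 0.5584, -0.852)

∇F = (4u - 4, 4v + 2, 6w + 8)
(u₁, v₁, w₁) = (2, 1, -0.5) − 0.04·(4, 6, 5) = (1.84, 0.76, -0.7)
(u₂, v₂, w₂) = (1.84, 0.76, -0.7) − 0.04·(3.36, 5.04, 3.8) = (1.7056, 0.5584, -0.852)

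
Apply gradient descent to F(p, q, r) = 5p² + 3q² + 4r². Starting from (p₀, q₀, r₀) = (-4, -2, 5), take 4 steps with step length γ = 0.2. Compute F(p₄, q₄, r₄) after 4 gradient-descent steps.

∇F = (10p, 6q, 8r)
Step 1: at (-4, -2, 5), ∇F = (-40, -12, 40) → (-4, -2, 5) − 0.2·(-40, -12, 40) = (4, 0.4, -3)
Step 2: at (4, 0.4, -3), ∇F = (40, 2.4, -24) → (4, 0.4, -3) − 0.2·(40, 2.4, -24) = (-4, -0.08, 1.8)
Step 3: at (-4, -0.08, 1.8), ∇F = (-40, -0.48, 14.4) → (-4, -0.08, 1.8) − 0.2·(-40, -0.48, 14.4) = (4, 0.016, -1.08)
Step 4: at (4, 0.016, -1.08), ∇F = (40, 0.096, -8.64) → (4, 0.016, -1.08) − 0.2·(40, 0.096, -8.64) = (-4, -0.0032, 0.648)
F(-4, -0.0032, 0.648) = 81.67964672

81.67964672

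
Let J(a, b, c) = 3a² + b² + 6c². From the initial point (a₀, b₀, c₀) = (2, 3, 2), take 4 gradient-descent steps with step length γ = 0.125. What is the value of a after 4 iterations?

∇J = (6a, 2b, 12c)
(a₁, b₁, c₁) = (2, 3, 2) − 0.125·(12, 6, 24) = (0.5, 2.25, -1)
(a₂, b₂, c₂) = (0.5, 2.25, -1) − 0.125·(3, 4.5, -12) = (0.125, 1.6875, 0.5)
(a₃, b₃, c₃) = (0.125, 1.6875, 0.5) − 0.125·(0.75, 3.375, 6) = (0.03125, 1.265625, -0.25)
(a₄, b₄, c₄) = (0.03125, 1.265625, -0.25) − 0.125·(0.1875, 2.53125, -3) = (0.0078125, 0.94921875, 0.125)
a = 0.0078125

0.0078125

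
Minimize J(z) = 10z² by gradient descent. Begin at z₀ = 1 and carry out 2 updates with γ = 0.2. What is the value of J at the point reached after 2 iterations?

810

J′(z) = 20z
z₁ = 1 − 0.2·20 = -3
z₂ = -3 − 0.2·(-60) = 9
J(9) = 810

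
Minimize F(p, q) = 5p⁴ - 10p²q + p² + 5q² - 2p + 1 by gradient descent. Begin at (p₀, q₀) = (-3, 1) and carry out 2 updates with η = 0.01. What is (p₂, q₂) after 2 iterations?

(1.2102656, 1.97344)

∇F = (20p³ - 20pq + 2p - 2, -10p² + 10q)
(p₁, q₁) = (-3, 1) − 0.01·(-488, -80) = (1.88, 1.8)
(p₂, q₂) = (1.88, 1.8) − 0.01·(66.97344, -17.344) = (1.2102656, 1.97344)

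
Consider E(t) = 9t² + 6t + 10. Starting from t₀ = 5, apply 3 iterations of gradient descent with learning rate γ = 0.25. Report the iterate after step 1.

E′(t) = 18t + 6
Step 1: E′(5) = 96; t₁ = 5 − 0.25·96 = -19

-19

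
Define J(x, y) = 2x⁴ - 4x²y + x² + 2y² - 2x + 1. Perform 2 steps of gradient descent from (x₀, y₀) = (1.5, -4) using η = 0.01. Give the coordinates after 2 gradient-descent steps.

(0.49078208, -3.578096)

∇J = (8x³ - 8xy + 2x - 2, -4x² + 4y)
Step 1: at (1.5, -4), ∇J = (76, -25) → (1.5, -4) − 0.01·(76, -25) = (0.74, -3.75)
Step 2: at (0.74, -3.75), ∇J = (24.921792, -17.1904) → (0.74, -3.75) − 0.01·(24.921792, -17.1904) = (0.49078208, -3.578096)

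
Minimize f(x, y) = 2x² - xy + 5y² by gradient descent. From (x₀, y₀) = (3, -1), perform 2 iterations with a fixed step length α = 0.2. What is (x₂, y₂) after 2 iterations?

∇f = (4x - y, -x + 10y)
(x₁, y₁) = (3, -1) − 0.2·(13, -13) = (0.4, 1.6)
(x₂, y₂) = (0.4, 1.6) − 0.2·(0, 15.6) = (0.4, -1.52)

(0.4, -1.52)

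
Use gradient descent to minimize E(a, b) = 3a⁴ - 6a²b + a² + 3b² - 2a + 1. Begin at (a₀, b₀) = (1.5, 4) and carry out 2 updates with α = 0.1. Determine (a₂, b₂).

(-93.08865, 13.6015)

∇E = (12a³ - 12ab + 2a - 2, -6a² + 6b)
(a₁, b₁) = (1.5, 4) − 0.1·(-30.5, 10.5) = (4.55, 2.95)
(a₂, b₂) = (4.55, 2.95) − 0.1·(976.3865, -106.515) = (-93.08865, 13.6015)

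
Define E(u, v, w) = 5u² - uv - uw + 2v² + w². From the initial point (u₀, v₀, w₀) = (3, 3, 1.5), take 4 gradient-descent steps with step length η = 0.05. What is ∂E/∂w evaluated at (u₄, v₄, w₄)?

∇E = (10u - v - w, -u + 4v, -u + 2w)
Step 1: at (3, 3, 1.5), ∇E = (25.5, 9, 0) → (3, 3, 1.5) − 0.05·(25.5, 9, 0) = (1.725, 2.55, 1.5)
Step 2: at (1.725, 2.55, 1.5), ∇E = (13.2, 8.475, 1.275) → (1.725, 2.55, 1.5) − 0.05·(13.2, 8.475, 1.275) = (1.065, 2.12625, 1.43625)
Step 3: at (1.065, 2.12625, 1.43625), ∇E = (7.0875, 7.44, 1.8075) → (1.065, 2.12625, 1.43625) − 0.05·(7.0875, 7.44, 1.8075) = (0.710625, 1.75425, 1.345875)
Step 4: at (0.710625, 1.75425, 1.345875), ∇E = (4.006125, 6.306375, 1.981125) → (0.710625, 1.75425, 1.345875) − 0.05·(4.006125, 6.306375, 1.981125) = (0.51031875, 1.43893125, 1.24681875)
∂E/∂w at (0.51031875, 1.43893125, 1.24681875) = 1.98331875

1.98331875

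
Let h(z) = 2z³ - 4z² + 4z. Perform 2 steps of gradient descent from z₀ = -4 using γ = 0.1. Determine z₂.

-208.864

h′(z) = 6z² - 8z + 4
Step 1: h′(-4) = 132; z₁ = -4 − 0.1·132 = -17.2
Step 2: h′(-17.2) = 1916.64; z₂ = -17.2 − 0.1·1916.64 = -208.864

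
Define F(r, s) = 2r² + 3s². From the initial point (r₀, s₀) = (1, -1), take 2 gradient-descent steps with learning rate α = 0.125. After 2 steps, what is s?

-0.0625

∇F = (4r, 6s)
(r₁, s₁) = (1, -1) − 0.125·(4, -6) = (0.5, -0.25)
(r₂, s₂) = (0.5, -0.25) − 0.125·(2, -1.5) = (0.25, -0.0625)
s = -0.0625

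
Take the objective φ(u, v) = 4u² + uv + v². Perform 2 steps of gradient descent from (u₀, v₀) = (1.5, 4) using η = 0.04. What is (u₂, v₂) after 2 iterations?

∇φ = (8u + v, u + 2v)
Step 1: at (1.5, 4), ∇φ = (16, 9.5) → (1.5, 4) − 0.04·(16, 9.5) = (0.86, 3.62)
Step 2: at (0.86, 3.62), ∇φ = (10.5, 8.1) → (0.86, 3.62) − 0.04·(10.5, 8.1) = (0.44, 3.296)

(0.44, 3.296)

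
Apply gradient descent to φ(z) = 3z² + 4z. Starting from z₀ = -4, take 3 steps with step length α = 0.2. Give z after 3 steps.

-0.64

φ′(z) = 6z + 4
Step 1: φ′(-4) = -20; z₁ = -4 − 0.2·(-20) = 0
Step 2: φ′(0) = 4; z₂ = 0 − 0.2·4 = -0.8
Step 3: φ′(-0.8) = -0.8; z₃ = -0.8 − 0.2·(-0.8) = -0.64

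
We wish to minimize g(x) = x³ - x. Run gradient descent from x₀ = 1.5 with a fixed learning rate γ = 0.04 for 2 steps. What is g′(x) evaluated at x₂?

2.739395204912

g′(x) = 3x² - 1
Step 1: g′(1.5) = 5.75; x₁ = 1.5 − 0.04·5.75 = 1.27
Step 2: g′(1.27) = 3.8387; x₂ = 1.27 − 0.04·3.8387 = 1.116452
g′(x) at (1.116452) = 2.739395204912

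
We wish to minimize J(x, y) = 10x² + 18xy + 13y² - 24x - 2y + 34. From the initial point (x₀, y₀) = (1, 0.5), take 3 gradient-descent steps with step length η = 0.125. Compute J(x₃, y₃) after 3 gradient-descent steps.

40171.75323486328125

∇J = (20x + 18y - 24, 18x + 26y - 2)
(x₁, y₁) = (1, 0.5) − 0.125·(5, 29) = (0.375, -3.125)
(x₂, y₂) = (0.375, -3.125) − 0.125·(-72.75, -76.5) = (9.46875, 6.4375)
(x₃, y₃) = (9.46875, 6.4375) − 0.125·(281.25, 335.8125) = (-25.6875, -35.5390625)
J(-25.6875, -35.5390625) = 40171.75323486328125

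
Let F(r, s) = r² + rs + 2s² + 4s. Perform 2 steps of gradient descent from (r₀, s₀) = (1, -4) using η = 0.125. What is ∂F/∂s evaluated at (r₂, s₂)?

∇F = (2r + s, r + 4s + 4)
(r₁, s₁) = (1, -4) − 0.125·(-2, -11) = (1.25, -2.625)
(r₂, s₂) = (1.25, -2.625) − 0.125·(-0.125, -5.25) = (1.265625, -1.96875)
∂F/∂s at (1.265625, -1.96875) = -2.609375

-2.609375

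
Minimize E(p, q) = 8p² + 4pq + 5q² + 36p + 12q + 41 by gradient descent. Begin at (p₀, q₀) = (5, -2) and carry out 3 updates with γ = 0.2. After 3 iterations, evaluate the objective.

∇E = (16p + 4q + 36, 4p + 10q + 12)
(p₁, q₁) = (5, -2) − 0.2·(108, 12) = (-16.6, -4.4)
(p₂, q₂) = (-16.6, -4.4) − 0.2·(-247.2, -98.4) = (32.84, 15.28)
(p₃, q₃) = (32.84, 15.28) − 0.2·(622.56, 296.16) = (-91.672, -43.952)
E(-91.672, -43.952) = 89218.991168

89218.991168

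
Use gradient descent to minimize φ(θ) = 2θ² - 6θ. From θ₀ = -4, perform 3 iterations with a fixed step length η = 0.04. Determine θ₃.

-1.759872

φ′(θ) = 4θ - 6
θ₁ = -4 − 0.04·(-22) = -3.12
θ₂ = -3.12 − 0.04·(-18.48) = -2.3808
θ₃ = -2.3808 − 0.04·(-15.5232) = -1.759872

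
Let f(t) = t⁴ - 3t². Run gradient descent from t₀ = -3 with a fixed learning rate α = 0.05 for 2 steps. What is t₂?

f′(t) = 4t³ - 6t
t₁ = -3 − 0.05·(-90) = 1.5
t₂ = 1.5 − 0.05·4.5 = 1.275

1.275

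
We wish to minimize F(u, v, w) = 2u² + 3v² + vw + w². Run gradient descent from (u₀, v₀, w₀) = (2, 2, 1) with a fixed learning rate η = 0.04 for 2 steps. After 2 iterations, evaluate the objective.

∇F = (4u, 6v + w, v + 2w)
(u₁, v₁, w₁) = (2, 2, 1) − 0.04·(8, 13, 4) = (1.68, 1.48, 0.84)
(u₂, v₂, w₂) = (1.68, 1.48, 0.84) − 0.04·(6.72, 9.72, 3.16) = (1.4112, 1.0912, 0.7136)
F(1.4112, 1.0912, 0.7136) = 8.84302848

8.84302848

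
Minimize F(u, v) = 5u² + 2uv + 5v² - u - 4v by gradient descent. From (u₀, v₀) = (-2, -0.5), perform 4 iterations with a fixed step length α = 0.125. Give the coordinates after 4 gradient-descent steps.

∇F = (10u + 2v - 1, 2u + 10v - 4)
Step 1: at (-2, -0.5), ∇F = (-22, -13) → (-2, -0.5) − 0.125·(-22, -13) = (0.75, 1.125)
Step 2: at (0.75, 1.125), ∇F = (8.75, 8.75) → (0.75, 1.125) − 0.125·(8.75, 8.75) = (-0.34375, 0.03125)
Step 3: at (-0.34375, 0.03125), ∇F = (-4.375, -4.375) → (-0.34375, 0.03125) − 0.125·(-4.375, -4.375) = (0.203125, 0.578125)
Step 4: at (0.203125, 0.578125), ∇F = (2.1875, 2.1875) → (0.203125, 0.578125) − 0.125·(2.1875, 2.1875) = (-0.0703125, 0.3046875)

(-0.0703125, 0.3046875)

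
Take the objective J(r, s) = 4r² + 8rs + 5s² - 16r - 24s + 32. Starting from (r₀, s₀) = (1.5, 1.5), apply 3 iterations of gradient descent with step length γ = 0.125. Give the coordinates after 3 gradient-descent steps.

∇J = (8r + 8s - 16, 8r + 10s - 24)
Step 1: at (1.5, 1.5), ∇J = (8, 3) → (1.5, 1.5) − 0.125·(8, 3) = (0.5, 1.125)
Step 2: at (0.5, 1.125), ∇J = (-3, -8.75) → (0.5, 1.125) − 0.125·(-3, -8.75) = (0.875, 2.21875)
Step 3: at (0.875, 2.21875), ∇J = (8.75, 5.1875) → (0.875, 2.21875) − 0.125·(8.75, 5.1875) = (-0.21875, 1.5703125)

(-0.21875, 1.5703125)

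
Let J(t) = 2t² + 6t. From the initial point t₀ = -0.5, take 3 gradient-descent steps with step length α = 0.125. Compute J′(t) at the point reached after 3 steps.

J′(t) = 4t + 6
Step 1: J′(-0.5) = 4; t₁ = -0.5 − 0.125·4 = -1
Step 2: J′(-1) = 2; t₂ = -1 − 0.125·2 = -1.25
Step 3: J′(-1.25) = 1; t₃ = -1.25 − 0.125·1 = -1.375
J′(t) at (-1.375) = 0.5

0.5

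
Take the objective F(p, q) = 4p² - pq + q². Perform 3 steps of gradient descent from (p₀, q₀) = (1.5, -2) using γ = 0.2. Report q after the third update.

-0.36

∇F = (8p - q, -p + 2q)
Step 1: at (1.5, -2), ∇F = (14, -5.5) → (1.5, -2) − 0.2·(14, -5.5) = (-1.3, -0.9)
Step 2: at (-1.3, -0.9), ∇F = (-9.5, -0.5) → (-1.3, -0.9) − 0.2·(-9.5, -0.5) = (0.6, -0.8)
Step 3: at (0.6, -0.8), ∇F = (5.6, -2.2) → (0.6, -0.8) − 0.2·(5.6, -2.2) = (-0.52, -0.36)
q = -0.36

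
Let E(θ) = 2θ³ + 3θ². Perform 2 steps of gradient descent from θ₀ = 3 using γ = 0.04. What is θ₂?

0.087744

E′(θ) = 6θ² + 6θ
Step 1: E′(3) = 72; θ₁ = 3 − 0.04·72 = 0.12
Step 2: E′(0.12) = 0.8064; θ₂ = 0.12 − 0.04·0.8064 = 0.087744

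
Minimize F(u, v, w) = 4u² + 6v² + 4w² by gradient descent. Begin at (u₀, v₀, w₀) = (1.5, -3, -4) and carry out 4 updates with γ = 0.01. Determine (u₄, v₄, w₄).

∇F = (8u, 12v, 8w)
Step 1: at (1.5, -3, -4), ∇F = (12, -36, -32) → (1.5, -3, -4) − 0.01·(12, -36, -32) = (1.38, -2.64, -3.68)
Step 2: at (1.38, -2.64, -3.68), ∇F = (11.04, -31.68, -29.44) → (1.38, -2.64, -3.68) − 0.01·(11.04, -31.68, -29.44) = (1.2696, -2.3232, -3.3856)
Step 3: at (1.2696, -2.3232, -3.3856), ∇F = (10.1568, -27.8784, -27.0848) → (1.2696, -2.3232, -3.3856) − 0.01·(10.1568, -27.8784, -27.0848) = (1.168032, -2.044416, -3.114752)
Step 4: at (1.168032, -2.044416, -3.114752), ∇F = (9.344256, -24.532992, -24.918016) → (1.168032, -2.044416, -3.114752) − 0.01·(9.344256, -24.532992, -24.918016) = (1.07458944, -1.79908608, -2.86557184)

(1.07458944, -1.79908608, -2.86557184)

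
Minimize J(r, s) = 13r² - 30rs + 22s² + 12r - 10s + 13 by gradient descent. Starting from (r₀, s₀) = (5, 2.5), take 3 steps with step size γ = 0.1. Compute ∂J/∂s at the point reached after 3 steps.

∇J = (26r - 30s + 12, -30r + 44s - 10)
(r₁, s₁) = (5, 2.5) − 0.1·(67, -50) = (-1.7, 7.5)
(r₂, s₂) = (-1.7, 7.5) − 0.1·(-257.2, 371) = (24.02, -29.6)
(r₃, s₃) = (24.02, -29.6) − 0.1·(1524.52, -2033) = (-128.432, 173.7)
∂J/∂s at (-128.432, 173.7) = 11485.76

11485.76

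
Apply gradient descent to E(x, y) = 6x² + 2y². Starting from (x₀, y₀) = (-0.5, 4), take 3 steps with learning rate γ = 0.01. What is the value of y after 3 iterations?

3.538944

∇E = (12x, 4y)
Step 1: at (-0.5, 4), ∇E = (-6, 16) → (-0.5, 4) − 0.01·(-6, 16) = (-0.44, 3.84)
Step 2: at (-0.44, 3.84), ∇E = (-5.28, 15.36) → (-0.44, 3.84) − 0.01·(-5.28, 15.36) = (-0.3872, 3.6864)
Step 3: at (-0.3872, 3.6864), ∇E = (-4.6464, 14.7456) → (-0.3872, 3.6864) − 0.01·(-4.6464, 14.7456) = (-0.340736, 3.538944)
y = 3.538944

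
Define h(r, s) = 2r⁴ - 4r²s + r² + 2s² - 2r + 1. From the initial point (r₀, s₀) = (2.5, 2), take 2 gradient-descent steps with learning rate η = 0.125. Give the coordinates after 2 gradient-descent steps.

∇h = (8r³ - 8rs + 2r - 2, -4r² + 4s)
Step 1: at (2.5, 2), ∇h = (88, -17) → (2.5, 2) − 0.125·(88, -17) = (-8.5, 4.125)
Step 2: at (-8.5, 4.125), ∇h = (-4651.5, -272.5) → (-8.5, 4.125) − 0.125·(-4651.5, -272.5) = (572.9375, 38.1875)

(572.9375, 38.1875)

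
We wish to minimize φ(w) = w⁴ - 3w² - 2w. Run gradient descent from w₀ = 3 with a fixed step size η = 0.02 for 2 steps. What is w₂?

φ′(w) = 4w³ - 6w - 2
w₁ = 3 − 0.02·88 = 1.24
w₂ = 1.24 − 0.02·(-1.813504) = 1.27627008

1.27627008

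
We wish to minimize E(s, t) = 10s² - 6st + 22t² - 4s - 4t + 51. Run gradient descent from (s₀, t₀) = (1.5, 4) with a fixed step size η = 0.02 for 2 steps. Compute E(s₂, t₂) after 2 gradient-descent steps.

∇E = (20s - 6t - 4, -6s + 44t - 4)
Step 1: at (1.5, 4), ∇E = (2, 163) → (1.5, 4) − 0.02·(2, 163) = (1.46, 0.74)
Step 2: at (1.46, 0.74), ∇E = (20.76, 19.8) → (1.46, 0.74) − 0.02·(20.76, 19.8) = (1.0448, 0.344)
E(1.0448, 0.344) = 56.8077952

56.8077952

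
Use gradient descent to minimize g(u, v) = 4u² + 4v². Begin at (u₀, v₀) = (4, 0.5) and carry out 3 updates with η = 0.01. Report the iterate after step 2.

∇g = (8u, 8v)
(u₁, v₁) = (4, 0.5) − 0.01·(32, 4) = (3.68, 0.46)
(u₂, v₂) = (3.68, 0.46) − 0.01·(29.44, 3.68) = (3.3856, 0.4232)

(3.3856, 0.4232)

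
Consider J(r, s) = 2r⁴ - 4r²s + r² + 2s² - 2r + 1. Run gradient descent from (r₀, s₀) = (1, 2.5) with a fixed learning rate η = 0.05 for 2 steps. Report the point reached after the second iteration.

∇J = (8r³ - 8rs + 2r - 2, -4r² + 4s)
Step 1: at (1, 2.5), ∇J = (-12, 6) → (1, 2.5) − 0.05·(-12, 6) = (1.6, 2.2)
Step 2: at (1.6, 2.2), ∇J = (5.808, -1.44) → (1.6, 2.2) − 0.05·(5.808, -1.44) = (1.3096, 2.272)

(1.3096, 2.272)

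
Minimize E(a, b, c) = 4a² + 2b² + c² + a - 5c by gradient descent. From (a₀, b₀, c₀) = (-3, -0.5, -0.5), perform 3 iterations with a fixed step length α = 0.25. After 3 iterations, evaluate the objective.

26.890625

∇E = (8a + 1, 4b, 2c - 5)
(a₁, b₁, c₁) = (-3, -0.5, -0.5) − 0.25·(-23, -2, -6) = (2.75, 0, 1)
(a₂, b₂, c₂) = (2.75, 0, 1) − 0.25·(23, 0, -3) = (-3, 0, 1.75)
(a₃, b₃, c₃) = (-3, 0, 1.75) − 0.25·(-23, 0, -1.5) = (2.75, 0, 2.125)
E(2.75, 0, 2.125) = 26.890625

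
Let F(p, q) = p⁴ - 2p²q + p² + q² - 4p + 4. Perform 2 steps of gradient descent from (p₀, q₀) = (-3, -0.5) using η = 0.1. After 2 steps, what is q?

18.792

∇F = (4p³ - 4pq + 2p - 4, -2p² + 2q)
(p₁, q₁) = (-3, -0.5) − 0.1·(-124, -19) = (9.4, 1.4)
(p₂, q₂) = (9.4, 1.4) − 0.1·(3284.496, -173.92) = (-319.0496, 18.792)
q = 18.792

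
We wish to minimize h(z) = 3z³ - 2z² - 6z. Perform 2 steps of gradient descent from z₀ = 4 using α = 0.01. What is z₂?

2.255644

h′(z) = 9z² - 4z - 6
Step 1: h′(4) = 122; z₁ = 4 − 0.01·122 = 2.78
Step 2: h′(2.78) = 52.4356; z₂ = 2.78 − 0.01·52.4356 = 2.255644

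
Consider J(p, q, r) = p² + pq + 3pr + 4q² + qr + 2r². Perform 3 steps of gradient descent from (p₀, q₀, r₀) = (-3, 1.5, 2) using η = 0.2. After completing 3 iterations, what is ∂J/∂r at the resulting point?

∇J = (2p + q + 3r, p + 8q + r, 3p + q + 4r)
Step 1: at (-3, 1.5, 2), ∇J = (1.5, 11, 0.5) → (-3, 1.5, 2) − 0.2·(1.5, 11, 0.5) = (-3.3, -0.7, 1.9)
Step 2: at (-3.3, -0.7, 1.9), ∇J = (-1.6, -7, -3) → (-3.3, -0.7, 1.9) − 0.2·(-1.6, -7, -3) = (-2.98, 0.7, 2.5)
Step 3: at (-2.98, 0.7, 2.5), ∇J = (2.24, 5.12, 1.76) → (-2.98, 0.7, 2.5) − 0.2·(2.24, 5.12, 1.76) = (-3.428, -0.324, 2.148)
∂J/∂r at (-3.428, -0.324, 2.148) = -2.016

-2.016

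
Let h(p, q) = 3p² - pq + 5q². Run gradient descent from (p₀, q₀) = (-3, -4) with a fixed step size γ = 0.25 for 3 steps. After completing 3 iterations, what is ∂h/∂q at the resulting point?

∇h = (6p - q, -p + 10q)
(p₁, q₁) = (-3, -4) − 0.25·(-14, -37) = (0.5, 5.25)
(p₂, q₂) = (0.5, 5.25) − 0.25·(-2.25, 52) = (1.0625, -7.75)
(p₃, q₃) = (1.0625, -7.75) − 0.25·(14.125, -78.5625) = (-2.46875, 11.890625)
∂h/∂q at (-2.46875, 11.890625) = 121.375

121.375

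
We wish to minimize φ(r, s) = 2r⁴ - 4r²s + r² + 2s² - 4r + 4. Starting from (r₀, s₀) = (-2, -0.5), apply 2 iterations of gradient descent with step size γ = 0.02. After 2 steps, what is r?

∇φ = (8r³ - 8rs + 2r - 4, -4r² + 4s)
(r₁, s₁) = (-2, -0.5) − 0.02·(-80, -18) = (-0.4, -0.14)
(r₂, s₂) = (-0.4, -0.14) − 0.02·(-5.76, -1.2) = (-0.2848, -0.116)
r = -0.2848

-0.2848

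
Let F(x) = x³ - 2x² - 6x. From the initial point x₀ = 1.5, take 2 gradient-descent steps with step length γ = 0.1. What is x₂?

2.2048125

F′(x) = 3x² - 4x - 6
x₁ = 1.5 − 0.1·(-5.25) = 2.025
x₂ = 2.025 − 0.1·(-1.798125) = 2.2048125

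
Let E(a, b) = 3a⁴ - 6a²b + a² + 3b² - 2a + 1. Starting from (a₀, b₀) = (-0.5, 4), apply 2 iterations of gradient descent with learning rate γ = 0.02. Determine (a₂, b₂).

(-1.40348744, 3.219052)

∇E = (12a³ - 12ab + 2a - 2, -6a² + 6b)
Step 1: at (-0.5, 4), ∇E = (19.5, 22.5) → (-0.5, 4) − 0.02·(19.5, 22.5) = (-0.89, 3.55)
Step 2: at (-0.89, 3.55), ∇E = (25.674372, 16.5474) → (-0.89, 3.55) − 0.02·(25.674372, 16.5474) = (-1.40348744, 3.219052)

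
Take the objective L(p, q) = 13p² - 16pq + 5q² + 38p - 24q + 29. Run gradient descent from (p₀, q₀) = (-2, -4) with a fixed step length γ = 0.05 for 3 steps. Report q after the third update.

∇L = (26p - 16q + 38, -16p + 10q - 24)
Step 1: at (-2, -4), ∇L = (50, -32) → (-2, -4) − 0.05·(50, -32) = (-4.5, -2.4)
Step 2: at (-4.5, -2.4), ∇L = (-40.6, 24) → (-4.5, -2.4) − 0.05·(-40.6, 24) = (-2.47, -3.6)
Step 3: at (-2.47, -3.6), ∇L = (31.38, -20.48) → (-2.47, -3.6) − 0.05·(31.38, -20.48) = (-4.039, -2.576)
q = -2.576

-2.576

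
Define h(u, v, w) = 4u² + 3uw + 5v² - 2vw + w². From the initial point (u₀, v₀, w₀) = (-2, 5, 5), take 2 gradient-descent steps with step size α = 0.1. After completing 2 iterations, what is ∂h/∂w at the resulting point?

2.08

∇h = (8u + 3w, 10v - 2w, 3u - 2v + 2w)
Step 1: at (-2, 5, 5), ∇h = (-1, 40, -6) → (-2, 5, 5) − 0.1·(-1, 40, -6) = (-1.9, 1, 5.6)
Step 2: at (-1.9, 1, 5.6), ∇h = (1.6, -1.2, 3.5) → (-1.9, 1, 5.6) − 0.1·(1.6, -1.2, 3.5) = (-2.06, 1.12, 5.25)
∂h/∂w at (-2.06, 1.12, 5.25) = 2.08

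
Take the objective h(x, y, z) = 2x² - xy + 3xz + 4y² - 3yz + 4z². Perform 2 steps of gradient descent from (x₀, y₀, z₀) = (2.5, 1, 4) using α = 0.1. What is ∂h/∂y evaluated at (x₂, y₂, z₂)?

2.165

∇h = (4x - y + 3z, -x + 8y - 3z, 3x - 3y + 8z)
Step 1: at (2.5, 1, 4), ∇h = (21, -6.5, 36.5) → (2.5, 1, 4) − 0.1·(21, -6.5, 36.5) = (0.4, 1.65, 0.35)
Step 2: at (0.4, 1.65, 0.35), ∇h = (1, 11.75, -0.95) → (0.4, 1.65, 0.35) − 0.1·(1, 11.75, -0.95) = (0.3, 0.475, 0.445)
∂h/∂y at (0.3, 0.475, 0.445) = 2.165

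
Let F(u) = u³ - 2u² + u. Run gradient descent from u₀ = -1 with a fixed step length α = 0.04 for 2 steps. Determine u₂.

-1.780288

F′(u) = 3u² - 4u + 1
Step 1: F′(-1) = 8; u₁ = -1 − 0.04·8 = -1.32
Step 2: F′(-1.32) = 11.5072; u₂ = -1.32 − 0.04·11.5072 = -1.780288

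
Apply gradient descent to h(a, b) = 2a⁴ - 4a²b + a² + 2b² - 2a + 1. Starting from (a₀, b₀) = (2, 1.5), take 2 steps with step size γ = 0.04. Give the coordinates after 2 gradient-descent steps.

∇h = (8a³ - 8ab + 2a - 2, -4a² + 4b)
Step 1: at (2, 1.5), ∇h = (42, -10) → (2, 1.5) − 0.04·(42, -10) = (0.32, 1.9)
Step 2: at (0.32, 1.9), ∇h = (-5.961856, 7.1904) → (0.32, 1.9) − 0.04·(-5.961856, 7.1904) = (0.55847424, 1.612384)

(0.55847424, 1.612384)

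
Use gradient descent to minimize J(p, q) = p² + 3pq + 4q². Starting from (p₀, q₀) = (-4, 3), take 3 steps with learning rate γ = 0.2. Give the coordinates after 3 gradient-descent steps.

∇J = (2p + 3q, 3p + 8q)
Step 1: at (-4, 3), ∇J = (1, 12) → (-4, 3) − 0.2·(1, 12) = (-4.2, 0.6)
Step 2: at (-4.2, 0.6), ∇J = (-6.6, -7.8) → (-4.2, 0.6) − 0.2·(-6.6, -7.8) = (-2.88, 2.16)
Step 3: at (-2.88, 2.16), ∇J = (0.72, 8.64) → (-2.88, 2.16) − 0.2·(0.72, 8.64) = (-3.024, 0.432)

(-3.024, 0.432)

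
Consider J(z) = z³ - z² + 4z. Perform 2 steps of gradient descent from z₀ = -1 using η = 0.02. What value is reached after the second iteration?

-1.390744

J′(z) = 3z² - 2z + 4
Step 1: J′(-1) = 9; z₁ = -1 − 0.02·9 = -1.18
Step 2: J′(-1.18) = 10.5372; z₂ = -1.18 − 0.02·10.5372 = -1.390744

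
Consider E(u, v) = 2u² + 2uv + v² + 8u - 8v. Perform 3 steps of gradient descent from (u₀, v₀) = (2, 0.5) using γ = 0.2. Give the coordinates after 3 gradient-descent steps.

(-3.192, 4.22)

∇E = (4u + 2v + 8, 2u + 2v - 8)
Step 1: at (2, 0.5), ∇E = (17, -3) → (2, 0.5) − 0.2·(17, -3) = (-1.4, 1.1)
Step 2: at (-1.4, 1.1), ∇E = (4.6, -8.6) → (-1.4, 1.1) − 0.2·(4.6, -8.6) = (-2.32, 2.82)
Step 3: at (-2.32, 2.82), ∇E = (4.36, -7) → (-2.32, 2.82) − 0.2·(4.36, -7) = (-3.192, 4.22)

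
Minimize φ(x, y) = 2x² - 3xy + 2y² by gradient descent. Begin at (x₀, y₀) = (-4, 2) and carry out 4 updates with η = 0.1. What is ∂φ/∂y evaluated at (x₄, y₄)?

∇φ = (4x - 3y, -3x + 4y)
(x₁, y₁) = (-4, 2) − 0.1·(-22, 20) = (-1.8, 0)
(x₂, y₂) = (-1.8, 0) − 0.1·(-7.2, 5.4) = (-1.08, -0.54)
(x₃, y₃) = (-1.08, -0.54) − 0.1·(-2.7, 1.08) = (-0.81, -0.648)
(x₄, y₄) = (-0.81, -0.648) − 0.1·(-1.296, -0.162) = (-0.6804, -0.6318)
∂φ/∂y at (-0.6804, -0.6318) = -0.486

-0.486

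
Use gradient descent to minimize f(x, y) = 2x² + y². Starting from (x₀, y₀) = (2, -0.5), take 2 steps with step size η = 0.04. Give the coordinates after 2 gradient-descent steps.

∇f = (4x, 2y)
Step 1: at (2, -0.5), ∇f = (8, -1) → (2, -0.5) − 0.04·(8, -1) = (1.68, -0.46)
Step 2: at (1.68, -0.46), ∇f = (6.72, -0.92) → (1.68, -0.46) − 0.04·(6.72, -0.92) = (1.4112, -0.4232)

(1.4112, -0.4232)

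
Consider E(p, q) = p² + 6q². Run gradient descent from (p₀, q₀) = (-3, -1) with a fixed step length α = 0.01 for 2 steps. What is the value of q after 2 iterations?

-0.7744

∇E = (2p, 12q)
Step 1: at (-3, -1), ∇E = (-6, -12) → (-3, -1) − 0.01·(-6, -12) = (-2.94, -0.88)
Step 2: at (-2.94, -0.88), ∇E = (-5.88, -10.56) → (-2.94, -0.88) − 0.01·(-5.88, -10.56) = (-2.8812, -0.7744)
q = -0.7744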